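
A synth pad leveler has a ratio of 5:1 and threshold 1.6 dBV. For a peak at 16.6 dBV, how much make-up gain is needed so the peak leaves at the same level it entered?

Overshoot 15 dB → 15/5 = 3 dB after compression, so the compressed level is 1.6 + 3 = 4.6 dBV.
Make-up = target − compressed = 16.6 − 4.6 = 12 dB.

12 dB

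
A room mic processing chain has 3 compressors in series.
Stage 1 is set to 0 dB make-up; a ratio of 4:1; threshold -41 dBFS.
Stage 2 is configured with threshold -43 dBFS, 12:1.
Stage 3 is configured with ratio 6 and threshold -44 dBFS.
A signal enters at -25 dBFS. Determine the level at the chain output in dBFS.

-43.75 dBFS

Stage 1: 16 dB above -41 dBFS, reduced 4:1 to 4 dB above → -37 dBFS.
Stage 2: overshoot 6 dB → 6/12 = 0.5 dB → -42.5 dBFS.
Stage 3: 1.5 dB above -44 dBFS, reduced 6:1 to 0.25 dB above → -43.75 dBFS.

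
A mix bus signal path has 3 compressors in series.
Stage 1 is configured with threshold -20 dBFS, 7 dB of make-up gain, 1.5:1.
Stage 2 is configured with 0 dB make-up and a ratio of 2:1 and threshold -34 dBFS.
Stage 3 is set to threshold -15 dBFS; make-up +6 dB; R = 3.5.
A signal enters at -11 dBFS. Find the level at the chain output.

Stage 1: -11 dBFS is 9 dB over -20 dBFS; at 1.5:1 that becomes 6 dB over, giving -14 dBFS; +7 dB make-up → -7 dBFS.
Stage 2: 27 dB above -34 dBFS, reduced 2:1 to 13.5 dB above → -20.5 dBFS.
Stage 3: below threshold (-20.5 ≤ -15); passes unchanged; make-up brings it to -14.5 dBFS.

-14.5 dBFS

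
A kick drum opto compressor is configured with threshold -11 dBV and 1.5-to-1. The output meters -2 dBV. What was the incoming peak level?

That's 9 dB above the -11 dBV threshold.
Before 1.5:1 compression the overshoot was 9 × 1.5 = 13.5 dB, so input = -11 + 13.5 = 2.5 dBV.

2.5 dBV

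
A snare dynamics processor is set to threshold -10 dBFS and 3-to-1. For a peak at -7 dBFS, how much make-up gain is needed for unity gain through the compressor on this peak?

Overshoot 3 dB → 3/3 = 1 dB after compression, so the compressed level is -10 + 1 = -9 dBFS.
Make-up = target − compressed = -7 − (-9) = 2 dB.

2 dB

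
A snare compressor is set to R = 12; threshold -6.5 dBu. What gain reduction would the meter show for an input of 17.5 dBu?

22 dB

The signal is 24 dB above threshold.
A 12:1 ratio leaves 2 dB of that excess.
So the signal is attenuated by 24 − 2 = 22 dB.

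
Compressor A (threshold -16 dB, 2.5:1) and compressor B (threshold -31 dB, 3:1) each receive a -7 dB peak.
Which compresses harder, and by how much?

A: GR = 9 − 9/2.5 = 5.4 dB.
B: GR = 24 − 24/3 = 16 dB.
Difference: 10.6 dB in favour of B.

B, by 10.6 dB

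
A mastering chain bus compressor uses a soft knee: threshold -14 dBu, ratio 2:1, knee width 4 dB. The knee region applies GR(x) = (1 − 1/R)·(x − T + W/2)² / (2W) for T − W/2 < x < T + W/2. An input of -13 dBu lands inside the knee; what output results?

-13.5625 dBu

x − T + W/2 = -13 − (-14) + 2 = 3.
GR = (1 − 1/2) × 3² / 8 = 0.5 × 9 / 8 = 0.5625 dB.
Output = -13 − 0.5625 = -13.5625 dBu.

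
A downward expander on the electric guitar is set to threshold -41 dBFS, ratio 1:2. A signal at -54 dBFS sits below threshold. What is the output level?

-67 dBFS

Below threshold, a 1:2 expander applies gain = (2−1)×(T − x) of attenuation.
(2−1) × 13 = 13 dB, so output = -54 − 13 = -67 dBFS.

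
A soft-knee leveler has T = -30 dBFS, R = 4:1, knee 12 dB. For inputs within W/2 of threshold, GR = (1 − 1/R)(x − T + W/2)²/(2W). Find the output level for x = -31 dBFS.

-31.78125 dBFS

x − T + W/2 = -31 − (-30) + 6 = 5.
GR = (1 − 1/4) × 5² / 24 = 0.75 × 25 / 24 = 0.78125 dB.
Output = -31 − 0.78125 = -31.78125 dBFS.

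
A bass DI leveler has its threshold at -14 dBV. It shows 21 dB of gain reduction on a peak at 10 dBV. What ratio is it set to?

8:1

Input overshoot = 10 − (-14) = 24 dB.
Output overshoot = 24 − 21 = 3 dB.
Ratio = input overshoot / output overshoot = 24 / 3 = 8.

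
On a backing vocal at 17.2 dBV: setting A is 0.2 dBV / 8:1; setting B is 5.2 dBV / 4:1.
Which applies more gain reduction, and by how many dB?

A: 17 dB over, compressed to 2.125 dB over, so 14.875 dB of GR.
B: 12 dB over, compressed to 3 dB over, so 9 dB of GR.
A applies 5.875 dB more gain reduction.

A, by 5.875 dB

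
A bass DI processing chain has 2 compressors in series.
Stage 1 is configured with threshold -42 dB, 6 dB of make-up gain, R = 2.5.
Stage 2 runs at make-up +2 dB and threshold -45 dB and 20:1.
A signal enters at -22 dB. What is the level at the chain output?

-42.15 dB

Stage 1: overshoot 20 dB → 20/2.5 = 8 dB → -34 dB; +6 dB make-up → -28 dB.
Stage 2: 17 dB above -45 dB, reduced 20:1 to 0.85 dB above → -44.15 dB; +2 dB make-up → -42.15 dB.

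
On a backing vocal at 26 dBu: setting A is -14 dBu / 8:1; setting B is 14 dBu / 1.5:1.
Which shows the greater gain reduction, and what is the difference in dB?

A, by 31 dB

A: GR = 40 − 40/8 = 35 dB.
B: GR = 12 − 12/1.5 = 4 dB.
A reduces 31 dB more.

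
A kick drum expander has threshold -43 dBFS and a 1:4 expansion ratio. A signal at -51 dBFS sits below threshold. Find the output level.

-75 dBFS

Undershoot = (-43) − (-51) = 8 dB.
At 1:4, that expands to 32 dB under threshold.
Output = -43 − 32 = -75 dBFS.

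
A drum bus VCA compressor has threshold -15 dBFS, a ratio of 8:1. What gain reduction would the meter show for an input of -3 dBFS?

Overshoot = -3 − (-15) = 12 dB.
After 8:1 compression the overshoot becomes 12/8 = 1.5 dB.
GR = overshoot in − overshoot out = 12 − 1.5 = 10.5 dB.

10.5 dB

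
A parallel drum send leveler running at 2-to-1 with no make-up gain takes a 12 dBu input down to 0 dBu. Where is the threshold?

-12 dBu

Gain reduction = 12 − 0 = 12 dB; output overshoot = GR / (R − 1) = 12 / 1 = 12 dB.
Threshold = output − output overshoot = 0 − 12 = -12 dBu.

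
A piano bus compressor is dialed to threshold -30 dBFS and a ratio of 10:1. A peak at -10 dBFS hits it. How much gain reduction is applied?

-10 dBFS exceeds the threshold by 20 dB.
After 10:1 compression the overshoot becomes 20/10 = 2 dB.
So the signal is attenuated by 20 − 2 = 18 dB.

18 dB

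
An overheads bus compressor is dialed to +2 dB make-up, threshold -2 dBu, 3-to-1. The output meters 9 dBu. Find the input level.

Remove make-up: 9 − 2 = 7 dBu.
The compressed level sits 7 − (-2) = 9 dB over threshold.
Before 3:1 compression the overshoot was 9 × 3 = 27 dB, so input = -2 + 27 = 25 dBu.

25 dBu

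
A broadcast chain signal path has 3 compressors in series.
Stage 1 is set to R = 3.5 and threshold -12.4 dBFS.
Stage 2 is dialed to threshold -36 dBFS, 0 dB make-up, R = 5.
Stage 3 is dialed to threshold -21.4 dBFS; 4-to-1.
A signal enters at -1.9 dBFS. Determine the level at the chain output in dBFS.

Stage 1: 10.5 dB above -12.4 dBFS, reduced 3.5:1 to 3 dB above → -9.4 dBFS.
Stage 2: 26.6 dB above -36 dBFS, reduced 5:1 to 5.32 dB above → -30.68 dBFS.
Stage 3: -30.68 dBFS is at or below the -21.4 dBFS threshold — no compression; output -30.68 dBFS.

-30.68 dBFS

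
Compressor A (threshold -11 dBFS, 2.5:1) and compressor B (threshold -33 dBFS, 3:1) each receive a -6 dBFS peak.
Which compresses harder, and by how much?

A: overshoot 5 dB → output overshoot 2 dB → GR 3 dB.
B: overshoot 27 dB → output overshoot 9 dB → GR 18 dB.
Difference: 15 dB in favour of B.

B, by 15 dB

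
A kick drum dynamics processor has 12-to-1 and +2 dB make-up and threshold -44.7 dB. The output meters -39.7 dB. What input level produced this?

Remove make-up: -39.7 − 2 = -41.7 dB.
The compressed level sits -41.7 − (-44.7) = 3 dB over threshold.
Before 12:1 compression the overshoot was 3 × 12 = 36 dB, so input = -44.7 + 36 = -8.7 dB.

-8.7 dB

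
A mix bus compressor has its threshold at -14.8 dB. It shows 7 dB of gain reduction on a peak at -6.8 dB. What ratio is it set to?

Input overshoot = -6.8 − (-14.8) = 8 dB.
Output overshoot = 8 − 7 = 1 dB.
Ratio = input overshoot / output overshoot = 8 / 1 = 8.

8:1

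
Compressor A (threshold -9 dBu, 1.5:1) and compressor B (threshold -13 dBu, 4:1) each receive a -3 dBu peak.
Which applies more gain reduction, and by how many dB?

B, by 5.5 dB

A: overshoot 6 dB → output overshoot 4 dB → GR 2 dB.
B: overshoot 10 dB → output overshoot 2.5 dB → GR 7.5 dB.
B applies 5.5 dB more gain reduction.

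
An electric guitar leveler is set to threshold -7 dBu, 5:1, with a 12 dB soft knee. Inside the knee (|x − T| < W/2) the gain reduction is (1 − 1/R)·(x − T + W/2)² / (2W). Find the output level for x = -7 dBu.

x − T + W/2 = -7 − (-7) + 6 = 6.
GR = (1 − 1/5) × 6² / 24 = 0.8 × 36 / 24 = 1.2 dB.
Output = -7 − 1.2 = -8.2 dBu.

-8.2 dBu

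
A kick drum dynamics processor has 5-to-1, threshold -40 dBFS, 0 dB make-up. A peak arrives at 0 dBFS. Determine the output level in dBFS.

0 dBFS sits 40 dB over threshold.
At 5:1 the overshoot is divided by 5, leaving 8 dB above threshold.
So the level is -40 + 8 = -32 dBFS.

-32 dBFS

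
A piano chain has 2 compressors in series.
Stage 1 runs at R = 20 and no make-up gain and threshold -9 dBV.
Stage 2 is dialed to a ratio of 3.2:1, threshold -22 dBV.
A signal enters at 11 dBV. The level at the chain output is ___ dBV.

-17.625 dBV

Stage 1: overshoot 20 dB → 20/20 = 1 dB → -8 dBV.
Stage 2: -8 dBV is 14 dB over -22 dBV; at 3.2:1 that becomes 4.375 dB over, giving -17.625 dBV.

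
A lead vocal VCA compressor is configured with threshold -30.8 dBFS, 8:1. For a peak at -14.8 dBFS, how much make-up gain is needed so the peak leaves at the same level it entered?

14 dB

The peak compresses to -30.8 + 16/8 = -28.8 dBFS.
To reach -14.8 dBFS requires -14.8 − (-28.8) = 14 dB of make-up.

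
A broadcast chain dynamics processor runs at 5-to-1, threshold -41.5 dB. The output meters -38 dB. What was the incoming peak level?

That's 3.5 dB above the -41.5 dB threshold.
Undo the ratio: input overshoot = 3.5 × 5 = 17.5 dB, giving input = -24 dB.

-24 dB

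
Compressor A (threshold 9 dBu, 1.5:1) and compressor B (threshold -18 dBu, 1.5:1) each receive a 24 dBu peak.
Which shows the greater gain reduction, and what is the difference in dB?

A: overshoot 15 dB → output overshoot 10 dB → GR 5 dB.
B: overshoot 42 dB → output overshoot 28 dB → GR 14 dB.
Difference: 9 dB in favour of B.

B, by 9 dB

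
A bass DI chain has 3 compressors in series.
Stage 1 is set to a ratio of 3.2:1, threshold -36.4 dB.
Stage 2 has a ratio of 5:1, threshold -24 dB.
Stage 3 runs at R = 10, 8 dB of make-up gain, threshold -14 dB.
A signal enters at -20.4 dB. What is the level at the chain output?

Stage 1: overshoot 16 dB → 16/3.2 = 5 dB → -31.4 dB.
Stage 2: -31.4 dB is at or below the -24 dB threshold — no compression; output -31.4 dB.
Stage 3: -31.4 dB ≤ -14 dB, so stage 3 doesn't engage; make-up brings it to -23.4 dB.

-23.4 dB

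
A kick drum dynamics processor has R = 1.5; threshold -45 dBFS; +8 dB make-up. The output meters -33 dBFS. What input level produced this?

-39 dBFS

Stripping the +8 dB make-up gives -41 dBFS at the gain stage.
That's 4 dB above the -45 dBFS threshold.
Input overshoot = R × output overshoot = 6 dB → input = -45 + 6 = -39 dBFS.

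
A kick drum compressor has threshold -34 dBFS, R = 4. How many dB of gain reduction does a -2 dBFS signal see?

Overshoot = -2 − (-34) = 32 dB.
At 4:1, output sits 32/4 = 8 dB above threshold.
Gain reduction = 32 − 8 = 24 dB.

24 dB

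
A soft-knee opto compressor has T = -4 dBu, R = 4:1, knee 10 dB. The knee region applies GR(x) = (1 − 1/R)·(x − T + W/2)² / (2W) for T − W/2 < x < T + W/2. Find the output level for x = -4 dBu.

x − T + W/2 = -4 − (-4) + 5 = 5.
GR = (1 − 1/4) × 5² / 20 = 0.75 × 25 / 20 = 0.9375 dB.
Output = -4 − 0.9375 = -4.9375 dBu.

-4.9375 dBu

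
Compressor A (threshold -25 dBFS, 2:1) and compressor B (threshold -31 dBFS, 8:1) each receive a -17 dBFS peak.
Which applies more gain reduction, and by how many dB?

B, by 8.25 dB

A: 8 dB over, compressed to 4 dB over, so 4 dB of GR.
B: 14 dB over, compressed to 1.75 dB over, so 12.25 dB of GR.
Difference: 8.25 dB in favour of B.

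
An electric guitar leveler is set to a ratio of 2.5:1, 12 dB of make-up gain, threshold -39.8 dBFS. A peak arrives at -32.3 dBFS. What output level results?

-24.8 dBFS

Overshoot: -32.3 − (-39.8) = 7.5 dB.
At 2.5:1 the overshoot is divided by 2.5, leaving 3 dB above threshold.
Output = -39.8 + 3 = -36.8 dBFS; make-up adds 12 dB, giving -24.8 dBFS.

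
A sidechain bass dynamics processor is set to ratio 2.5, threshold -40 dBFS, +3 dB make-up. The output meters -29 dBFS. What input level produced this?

Remove make-up: -29 − 3 = -32 dBFS.
The compressed level sits -32 − (-40) = 8 dB over threshold.
Before 2.5:1 compression the overshoot was 8 × 2.5 = 20 dB, so input = -40 + 20 = -20 dBFS.

-20 dBFS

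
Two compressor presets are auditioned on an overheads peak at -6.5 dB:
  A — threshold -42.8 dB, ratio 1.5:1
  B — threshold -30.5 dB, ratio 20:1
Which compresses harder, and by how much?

B, by 10.7 dB

A: overshoot 36.3 dB → output overshoot 24.2 dB → GR 12.1 dB.
B: overshoot 24 dB → output overshoot 1.2 dB → GR 22.8 dB.
B reduces 10.7 dB more.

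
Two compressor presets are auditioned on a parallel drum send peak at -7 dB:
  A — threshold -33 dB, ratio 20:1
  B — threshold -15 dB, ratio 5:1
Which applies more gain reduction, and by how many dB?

A: overshoot 26 dB → output overshoot 1.3 dB → GR 24.7 dB.
B: overshoot 8 dB → output overshoot 1.6 dB → GR 6.4 dB.
A applies 18.3 dB more gain reduction.

A, by 18.3 dB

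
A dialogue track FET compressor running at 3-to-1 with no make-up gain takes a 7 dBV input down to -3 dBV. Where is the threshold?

Input is 15 dB above T (since output overshoot × R = input overshoot: (-3 − T)·3 = 7 − T gives T = -8 dBV).
Check: -8 + (7 − (-8))/3 = -8 + 5 = -3 dBV. ✓

-8 dBV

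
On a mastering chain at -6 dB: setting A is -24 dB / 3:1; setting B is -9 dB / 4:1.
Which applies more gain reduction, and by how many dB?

A, by 9.75 dB

A: overshoot 18 dB → output overshoot 6 dB → GR 12 dB.
B: overshoot 3 dB → output overshoot 0.75 dB → GR 2.25 dB.
Difference: 9.75 dB in favour of A.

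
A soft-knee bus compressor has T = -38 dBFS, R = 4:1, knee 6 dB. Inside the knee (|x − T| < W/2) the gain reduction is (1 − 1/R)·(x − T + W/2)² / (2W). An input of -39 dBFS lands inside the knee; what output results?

-39.25 dBFS

x − T + W/2 = -39 − (-38) + 3 = 2.
GR = (1 − 1/4) × 2² / 12 = 0.75 × 4 / 12 = 0.25 dB.
Output = -39 − 0.25 = -39.25 dBFS.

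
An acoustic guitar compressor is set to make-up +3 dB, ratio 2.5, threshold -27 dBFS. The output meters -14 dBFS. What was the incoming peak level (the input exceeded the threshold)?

Before make-up, the level was -14 − 3 = -17 dBFS.
That's 10 dB above the -27 dBFS threshold.
Before 2.5:1 compression the overshoot was 10 × 2.5 = 25 dB, so input = -27 + 25 = -2 dBFS.

-2 dBFS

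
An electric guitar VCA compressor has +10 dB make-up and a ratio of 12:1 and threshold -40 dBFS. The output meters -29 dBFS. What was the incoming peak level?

Before make-up, the level was -29 − 10 = -39 dBFS.
Post-compression overshoot = -39 − (-40) = 1 dB.
Input overshoot = R × output overshoot = 12 dB → input = -40 + 12 = -28 dBFS.

-28 dBFS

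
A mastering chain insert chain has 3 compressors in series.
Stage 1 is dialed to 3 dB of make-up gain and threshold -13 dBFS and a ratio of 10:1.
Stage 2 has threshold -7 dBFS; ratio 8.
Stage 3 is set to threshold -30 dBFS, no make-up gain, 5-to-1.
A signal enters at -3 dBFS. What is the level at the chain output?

-25.8 dBFS

Stage 1: overshoot 10 dB → 10/10 = 1 dB → -12 dBFS; +3 dB make-up → -9 dBFS.
Stage 2: -9 dBFS ≤ -7 dBFS, so stage 2 doesn't engage; output -9 dBFS.
Stage 3: overshoot 21 dB → 21/5 = 4.2 dB → -25.8 dBFS.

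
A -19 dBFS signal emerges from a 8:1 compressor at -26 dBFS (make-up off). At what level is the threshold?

-27 dBFS

Let T be the threshold. Output overshoot = (input overshoot)/R, so -26 − T = (-19 − T)/8.
8·(-26 − T) = -19 − T → 7·T = -208 − (-19) = -189.
T = -189/7 = -27 dBFS.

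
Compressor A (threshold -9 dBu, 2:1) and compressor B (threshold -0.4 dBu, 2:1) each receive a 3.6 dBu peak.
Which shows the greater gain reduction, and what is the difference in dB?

A, by 4.3 dB

A: GR = 12.6 − 12.6/2 = 6.3 dB.
B: GR = 4 − 4/2 = 2 dB.
A applies 4.3 dB more gain reduction.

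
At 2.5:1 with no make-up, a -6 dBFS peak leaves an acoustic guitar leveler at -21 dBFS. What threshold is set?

Input is 25 dB above T (since output overshoot × R = input overshoot: (-21 − T)·2.5 = -6 − T gives T = -31 dBFS).
Check: -31 + (-6 − (-31))/2.5 = -31 + 10 = -21 dBFS. ✓

-31 dBFS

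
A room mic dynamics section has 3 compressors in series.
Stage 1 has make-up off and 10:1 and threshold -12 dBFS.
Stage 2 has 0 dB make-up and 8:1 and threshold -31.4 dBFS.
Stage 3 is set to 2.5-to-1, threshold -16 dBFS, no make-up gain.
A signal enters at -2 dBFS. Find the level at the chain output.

-28.85 dBFS

Stage 1: 10 dB above -12 dBFS, reduced 10:1 to 1 dB above → -11 dBFS.
Stage 2: 20.4 dB above -31.4 dBFS, reduced 8:1 to 2.55 dB above → -28.85 dBFS.
Stage 3: -28.85 dBFS is at or below the -16 dBFS threshold — no compression; output -28.85 dBFS.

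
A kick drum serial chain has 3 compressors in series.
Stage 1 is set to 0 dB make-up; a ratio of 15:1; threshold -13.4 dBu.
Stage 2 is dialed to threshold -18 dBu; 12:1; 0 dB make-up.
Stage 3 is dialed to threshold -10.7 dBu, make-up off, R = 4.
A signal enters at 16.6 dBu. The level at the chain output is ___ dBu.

Stage 1: 16.6 dBu is 30 dB over -13.4 dBu; at 15:1 that becomes 2 dB over, giving -11.4 dBu.
Stage 2: overshoot 6.6 dB → 6.6/12 = 0.55 dB → -17.45 dBu.
Stage 3: -17.45 dBu is at or below the -10.7 dBu threshold — no compression; output -17.45 dBu.

-17.45 dBu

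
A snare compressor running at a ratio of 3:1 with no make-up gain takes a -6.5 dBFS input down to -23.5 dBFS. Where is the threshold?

-32 dBFS

Let T be the threshold. Output overshoot = (input overshoot)/R, so -23.5 − T = (-6.5 − T)/3.
3·(-23.5 − T) = -6.5 − T → 2·T = -70.5 − (-6.5) = -64.
T = -64/2 = -32 dBFS.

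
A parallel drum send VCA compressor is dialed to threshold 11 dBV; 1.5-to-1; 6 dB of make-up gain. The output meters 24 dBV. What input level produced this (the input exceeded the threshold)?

Remove make-up: 24 − 6 = 18 dBV.
The compressed level sits 18 − 11 = 7 dB over threshold.
Input overshoot = R × output overshoot = 10.5 dB → input = 11 + 10.5 = 21.5 dBV.

21.5 dBV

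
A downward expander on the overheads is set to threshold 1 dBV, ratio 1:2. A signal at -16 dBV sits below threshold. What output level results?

Undershoot = 1 − (-16) = 17 dB.
At 1:2, that expands to 34 dB under threshold.
Output = 1 − 34 = -33 dBV.

-33 dBV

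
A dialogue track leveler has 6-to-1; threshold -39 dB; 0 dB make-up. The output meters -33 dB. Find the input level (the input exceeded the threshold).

-3 dB

The compressed level sits -33 − (-39) = 6 dB over threshold.
Undo the ratio: input overshoot = 6 × 6 = 36 dB, giving input = -3 dB.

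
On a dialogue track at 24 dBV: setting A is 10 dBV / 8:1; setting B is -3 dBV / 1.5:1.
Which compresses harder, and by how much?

A, by 3.25 dB

A: 14 dB over, compressed to 1.75 dB over, so 12.25 dB of GR.
B: 27 dB over, compressed to 18 dB over, so 9 dB of GR.
A reduces 3.25 dB more.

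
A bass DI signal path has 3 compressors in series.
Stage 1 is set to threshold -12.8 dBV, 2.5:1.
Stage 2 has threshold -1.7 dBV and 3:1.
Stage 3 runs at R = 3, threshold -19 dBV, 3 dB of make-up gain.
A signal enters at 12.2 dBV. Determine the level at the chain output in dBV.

-10.6 dBV

Stage 1: 12.2 dBV is 25 dB over -12.8 dBV; at 2.5:1 that becomes 10 dB over, giving -2.8 dBV.
Stage 2: -2.8 dBV is at or below the -1.7 dBV threshold — no compression; output -2.8 dBV.
Stage 3: overshoot 16.2 dB → 16.2/3 = 5.4 dB → -13.6 dBV; +3 dB make-up → -10.6 dBV.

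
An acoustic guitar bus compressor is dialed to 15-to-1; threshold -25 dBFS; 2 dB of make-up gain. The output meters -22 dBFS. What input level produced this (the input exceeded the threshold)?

Remove make-up: -22 − 2 = -24 dBFS.
Post-compression overshoot = -24 − (-25) = 1 dB.
Input overshoot = R × output overshoot = 15 dB → input = -25 + 15 = -10 dBFS.

-10 dBFS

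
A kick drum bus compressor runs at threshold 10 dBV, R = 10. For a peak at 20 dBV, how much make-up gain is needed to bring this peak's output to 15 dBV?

4 dB

Overshoot 10 dB → 10/10 = 1 dB after compression, so the compressed level is 10 + 1 = 11 dBV.
Make-up = target − compressed = 15 − 11 = 4 dB.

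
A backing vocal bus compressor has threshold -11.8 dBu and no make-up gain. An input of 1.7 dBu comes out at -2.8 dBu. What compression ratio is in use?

Input overshoot = 1.7 − (-11.8) = 13.5 dB; output overshoot = -2.8 − (-11.8) = 9 dB.
Ratio = 13.5 / 9 = 1.5.

1.5:1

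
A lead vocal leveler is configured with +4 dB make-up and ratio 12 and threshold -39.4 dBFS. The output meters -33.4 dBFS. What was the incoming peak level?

Before make-up, the level was -33.4 − 4 = -37.4 dBFS.
That's 2 dB above the -39.4 dBFS threshold.
Before 12:1 compression the overshoot was 2 × 12 = 24 dB, so input = -39.4 + 24 = -15.4 dBFS.

-15.4 dBFS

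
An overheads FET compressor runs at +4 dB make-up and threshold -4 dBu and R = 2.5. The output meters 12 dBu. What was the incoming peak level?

Before make-up, the level was 12 − 4 = 8 dBu.
Post-compression overshoot = 8 − (-4) = 12 dB.
Before 2.5:1 compression the overshoot was 12 × 2.5 = 30 dB, so input = -4 + 30 = 26 dBu.

26 dBu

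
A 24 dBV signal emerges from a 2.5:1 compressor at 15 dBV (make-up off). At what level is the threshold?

Let T be the threshold. Output overshoot = (input overshoot)/R, so 15 − T = (24 − T)/2.5.
2.5·(15 − T) = 24 − T → 1.5·T = 37.5 − 24 = 13.5.
T = 13.5/1.5 = 9 dBV.

9 dBV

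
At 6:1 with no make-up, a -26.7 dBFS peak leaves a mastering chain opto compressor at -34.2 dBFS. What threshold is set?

Let T be the threshold. Output overshoot = (input overshoot)/R, so -34.2 − T = (-26.7 − T)/6.
6·(-34.2 − T) = -26.7 − T → 5·T = -205.2 − (-26.7) = -178.5.
T = -178.5/5 = -35.7 dBFS.

-35.7 dBFS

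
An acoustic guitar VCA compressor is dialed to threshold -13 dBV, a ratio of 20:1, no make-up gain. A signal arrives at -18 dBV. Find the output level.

-18 dBV

-18 dBV is 5 dB below the -13 dBV threshold, so no gain reduction is applied.
Output = input = -18 dBV.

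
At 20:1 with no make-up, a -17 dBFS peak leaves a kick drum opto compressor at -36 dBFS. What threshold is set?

Gain reduction = -17 − (-36) = 19 dB; output overshoot = GR / (R − 1) = 19 / 19 = 1 dB.
Threshold = output − output overshoot = -36 − 1 = -37 dBFS.

-37 dBFS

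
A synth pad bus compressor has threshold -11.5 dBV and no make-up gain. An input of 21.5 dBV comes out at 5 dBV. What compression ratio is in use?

2:1

Input overshoot = 21.5 − (-11.5) = 33 dB; output overshoot = 5 − (-11.5) = 16.5 dB.
Ratio = 33 / 16.5 = 2.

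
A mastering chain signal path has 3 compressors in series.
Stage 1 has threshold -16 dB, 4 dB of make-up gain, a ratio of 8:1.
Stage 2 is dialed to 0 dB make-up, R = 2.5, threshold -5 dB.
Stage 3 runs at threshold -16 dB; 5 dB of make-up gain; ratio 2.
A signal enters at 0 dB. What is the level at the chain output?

-8 dB

Stage 1: 0 dB is 16 dB over -16 dB; at 8:1 that becomes 2 dB over, giving -14 dB; +4 dB make-up → -10 dB.
Stage 2: below threshold (-10 ≤ -5); passes unchanged; output -10 dB.
Stage 3: overshoot 6 dB → 6/2 = 3 dB → -13 dB; +5 dB make-up → -8 dB.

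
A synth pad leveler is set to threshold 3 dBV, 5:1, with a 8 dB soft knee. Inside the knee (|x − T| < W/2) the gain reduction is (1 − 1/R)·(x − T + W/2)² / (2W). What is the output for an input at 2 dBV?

1.55 dBV

x − T + W/2 = 2 − 3 + 4 = 3.
GR = (1 − 1/5) × 3² / 16 = 0.8 × 9 / 16 = 0.45 dB.
Output = 2 − 0.45 = 1.55 dBV.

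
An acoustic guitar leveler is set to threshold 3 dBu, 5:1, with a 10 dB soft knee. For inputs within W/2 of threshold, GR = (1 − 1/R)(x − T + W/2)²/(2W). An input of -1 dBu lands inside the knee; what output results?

x − T + W/2 = -1 − 3 + 5 = 1.
GR = (1 − 1/5) × 1² / 20 = 0.8 × 1 / 20 = 0.04 dB.
Output = -1 − 0.04 = -1.04 dBu.

-1.04 dBu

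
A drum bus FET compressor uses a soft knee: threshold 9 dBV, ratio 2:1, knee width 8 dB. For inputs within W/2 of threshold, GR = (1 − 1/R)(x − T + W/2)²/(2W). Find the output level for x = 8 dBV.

x − T + W/2 = 8 − 9 + 4 = 3.
GR = (1 − 1/2) × 3² / 16 = 0.5 × 9 / 16 = 0.28125 dB.
Output = 8 − 0.28125 = 7.71875 dBV.

7.71875 dBV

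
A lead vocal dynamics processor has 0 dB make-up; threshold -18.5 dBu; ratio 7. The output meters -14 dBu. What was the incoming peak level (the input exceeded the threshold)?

Post-compression overshoot = -14 − (-18.5) = 4.5 dB.
Input overshoot = R × output overshoot = 31.5 dB → input = -18.5 + 31.5 = 13 dBu.

13 dBu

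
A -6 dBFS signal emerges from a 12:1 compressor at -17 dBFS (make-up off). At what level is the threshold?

-18 dBFS

Input is 12 dB above T (since output overshoot × R = input overshoot: (-17 − T)·12 = -6 − T gives T = -18 dBFS).
Check: -18 + (-6 − (-18))/12 = -18 + 1 = -17 dBFS. ✓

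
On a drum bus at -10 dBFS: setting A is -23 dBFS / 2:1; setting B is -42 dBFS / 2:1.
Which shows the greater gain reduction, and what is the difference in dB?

A: GR = 13 − 13/2 = 6.5 dB.
B: GR = 32 − 32/2 = 16 dB.
B applies 9.5 dB more gain reduction.

B, by 9.5 dB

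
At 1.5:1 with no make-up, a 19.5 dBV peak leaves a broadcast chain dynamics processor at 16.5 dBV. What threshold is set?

10.5 dBV

Input is 9 dB above T (since output overshoot × R = input overshoot: (16.5 − T)·1.5 = 19.5 − T gives T = 10.5 dBV).
Check: 10.5 + (19.5 − 10.5)/1.5 = 10.5 + 6 = 16.5 dBV. ✓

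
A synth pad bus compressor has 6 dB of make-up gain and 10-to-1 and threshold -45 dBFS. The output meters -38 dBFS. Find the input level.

-35 dBFS

Before make-up, the level was -38 − 6 = -44 dBFS.
Post-compression overshoot = -44 − (-45) = 1 dB.
Before 10:1 compression the overshoot was 1 × 10 = 10 dB, so input = -45 + 10 = -35 dBFS.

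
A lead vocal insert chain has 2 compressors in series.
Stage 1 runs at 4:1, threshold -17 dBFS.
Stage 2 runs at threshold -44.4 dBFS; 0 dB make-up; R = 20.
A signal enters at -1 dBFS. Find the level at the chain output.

Stage 1: 16 dB above -17 dBFS, reduced 4:1 to 4 dB above → -13 dBFS.
Stage 2: 31.4 dB above -44.4 dBFS, reduced 20:1 to 1.57 dB above → -42.83 dBFS.

-42.83 dBFS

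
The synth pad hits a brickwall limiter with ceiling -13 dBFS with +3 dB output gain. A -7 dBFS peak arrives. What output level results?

-10 dBFS

At ∞:1, everything above -13 dBFS is held at the ceiling.
Output gain then adds 3 dB: -13 + 3 = -10 dBFS.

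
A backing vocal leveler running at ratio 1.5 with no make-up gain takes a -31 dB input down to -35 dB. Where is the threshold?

-43 dB

Gain reduction = -31 − (-35) = 4 dB; output overshoot = GR / (R − 1) = 4 / 0.5 = 8 dB.
Threshold = output − output overshoot = -35 − 8 = -43 dB.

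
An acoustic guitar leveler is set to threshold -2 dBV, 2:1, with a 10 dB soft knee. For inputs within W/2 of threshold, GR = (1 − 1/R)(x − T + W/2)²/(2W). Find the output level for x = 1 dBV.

x − T + W/2 = 1 − (-2) + 5 = 8.
GR = (1 − 1/2) × 8² / 20 = 0.5 × 64 / 20 = 1.6 dB.
Output = 1 − 1.6 = -0.6 dBV.

-0.6 dBV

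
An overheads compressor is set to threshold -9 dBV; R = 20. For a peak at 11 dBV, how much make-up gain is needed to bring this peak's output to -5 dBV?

3 dB

Overshoot 20 dB → 20/20 = 1 dB after compression, so the compressed level is -9 + 1 = -8 dBV.
Make-up = target − compressed = -5 − (-8) = 3 dB.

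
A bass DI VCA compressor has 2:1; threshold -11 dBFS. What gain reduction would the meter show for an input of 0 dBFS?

5.5 dB

0 dBFS exceeds the threshold by 11 dB.
After 2:1 compression the overshoot becomes 11/2 = 5.5 dB.
GR = overshoot in − overshoot out = 11 − 5.5 = 5.5 dB.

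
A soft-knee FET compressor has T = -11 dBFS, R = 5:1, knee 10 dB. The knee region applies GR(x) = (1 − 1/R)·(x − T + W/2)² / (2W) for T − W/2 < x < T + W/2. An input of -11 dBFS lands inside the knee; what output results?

x − T + W/2 = -11 − (-11) + 5 = 5.
GR = (1 − 1/5) × 5² / 20 = 0.8 × 25 / 20 = 1 dB.
Output = -11 − 1 = -12 dBFS.

-12 dBFS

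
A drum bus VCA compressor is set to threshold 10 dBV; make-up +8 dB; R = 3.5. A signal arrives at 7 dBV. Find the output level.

15 dBV

7 dBV is 3 dB below the 10 dBV threshold, so no gain reduction is applied.
Make-up gain adds 8 dB: 7 + 8 = 15 dBV.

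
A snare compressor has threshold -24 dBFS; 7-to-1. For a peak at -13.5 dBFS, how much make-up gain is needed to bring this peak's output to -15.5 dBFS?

7 dB

The peak compresses to -24 + 10.5/7 = -22.5 dBFS.
To reach -15.5 dBFS requires -15.5 − (-22.5) = 7 dB of make-up.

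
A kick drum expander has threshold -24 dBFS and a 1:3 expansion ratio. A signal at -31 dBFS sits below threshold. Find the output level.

-45 dBFS

The input is 7 dB below the -24 dBFS threshold.
A 1:3 expander multiplies undershoot by 3: 7 × 3 = 21 dB below threshold.
Output = -24 − 21 = -45 dBFS.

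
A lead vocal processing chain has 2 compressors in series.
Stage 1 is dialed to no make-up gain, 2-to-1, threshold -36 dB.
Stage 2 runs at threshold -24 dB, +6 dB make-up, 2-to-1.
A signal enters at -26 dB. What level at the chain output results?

-25 dB

Stage 1: -26 dB is 10 dB over -36 dB; at 2:1 that becomes 5 dB over, giving -31 dB.
Stage 2: -31 dB is at or below the -24 dB threshold — no compression; make-up brings it to -25 dB.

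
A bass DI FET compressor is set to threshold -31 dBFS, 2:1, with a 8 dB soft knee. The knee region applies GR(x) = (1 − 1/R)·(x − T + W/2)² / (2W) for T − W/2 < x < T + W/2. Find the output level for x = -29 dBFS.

-30.125 dBFS

x − T + W/2 = -29 − (-31) + 4 = 6.
GR = (1 − 1/2) × 6² / 16 = 0.5 × 36 / 16 = 1.125 dB.
Output = -29 − 1.125 = -30.125 dBFS.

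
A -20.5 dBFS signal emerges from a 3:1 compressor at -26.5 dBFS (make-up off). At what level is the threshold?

Input is 9 dB above T (since output overshoot × R = input overshoot: (-26.5 − T)·3 = -20.5 − T gives T = -29.5 dBFS).
Check: -29.5 + (-20.5 − (-29.5))/3 = -29.5 + 3 = -26.5 dBFS. ✓

-29.5 dBFS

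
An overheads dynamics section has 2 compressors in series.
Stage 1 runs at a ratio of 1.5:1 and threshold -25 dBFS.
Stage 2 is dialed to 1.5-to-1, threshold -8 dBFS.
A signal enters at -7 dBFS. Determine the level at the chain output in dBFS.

-13 dBFS

Stage 1: overshoot 18 dB → 18/1.5 = 12 dB → -13 dBFS.
Stage 2: -13 dBFS ≤ -8 dBFS, so stage 2 doesn't engage; output -13 dBFS.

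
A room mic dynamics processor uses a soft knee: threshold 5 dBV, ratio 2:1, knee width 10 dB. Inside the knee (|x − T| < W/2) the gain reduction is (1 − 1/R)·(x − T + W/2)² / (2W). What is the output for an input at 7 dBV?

x − T + W/2 = 7 − 5 + 5 = 7.
GR = (1 − 1/2) × 7² / 20 = 0.5 × 49 / 20 = 1.225 dB.
Output = 7 − 1.225 = 5.775 dBV.

5.775 dBV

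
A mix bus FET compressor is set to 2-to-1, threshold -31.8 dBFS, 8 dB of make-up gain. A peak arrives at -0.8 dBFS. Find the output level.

-0.8 dBFS sits 31 dB over threshold.
At 2:1 the overshoot is divided by 2, leaving 15.5 dB above threshold.
So the level is -31.8 + 15.5 = -16.3 dBFS; make-up adds 8 dB, giving -8.3 dBFS.

-8.3 dBFS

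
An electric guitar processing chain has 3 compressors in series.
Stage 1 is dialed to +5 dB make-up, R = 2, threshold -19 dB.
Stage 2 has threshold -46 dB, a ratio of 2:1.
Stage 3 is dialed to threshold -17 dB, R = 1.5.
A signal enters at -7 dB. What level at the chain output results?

Stage 1: overshoot 12 dB → 12/2 = 6 dB → -13 dB; +5 dB make-up → -8 dB.
Stage 2: overshoot 38 dB → 38/2 = 19 dB → -27 dB.
Stage 3: -27 dB ≤ -17 dB, so stage 3 doesn't engage; output -27 dB.

-27 dB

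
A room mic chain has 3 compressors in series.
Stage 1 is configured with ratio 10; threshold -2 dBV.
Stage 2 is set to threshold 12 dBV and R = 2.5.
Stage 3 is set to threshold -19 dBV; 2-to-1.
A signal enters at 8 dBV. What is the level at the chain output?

-10 dBV

Stage 1: 10 dB above -2 dBV, reduced 10:1 to 1 dB above → -1 dBV.
Stage 2: -1 dBV is at or below the 12 dBV threshold — no compression; output -1 dBV.
Stage 3: overshoot 18 dB → 18/2 = 9 dB → -10 dBV.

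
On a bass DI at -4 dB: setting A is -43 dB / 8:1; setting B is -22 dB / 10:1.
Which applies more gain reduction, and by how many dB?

A, by 17.925 dB

A: 39 dB over, compressed to 4.875 dB over, so 34.125 dB of GR.
B: 18 dB over, compressed to 1.8 dB over, so 16.2 dB of GR.
A applies 17.925 dB more gain reduction.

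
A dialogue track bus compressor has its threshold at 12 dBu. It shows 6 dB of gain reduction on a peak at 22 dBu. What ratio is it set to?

2.5:1

Input overshoot = 22 − 12 = 10 dB.
Output overshoot = 10 − 6 = 4 dB.
Ratio = input overshoot / output overshoot = 10 / 4 = 2.5.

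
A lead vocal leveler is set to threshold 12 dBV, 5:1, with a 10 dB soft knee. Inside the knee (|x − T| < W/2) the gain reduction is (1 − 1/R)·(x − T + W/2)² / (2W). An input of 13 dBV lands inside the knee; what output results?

x − T + W/2 = 13 − 12 + 5 = 6.
GR = (1 − 1/5) × 6² / 20 = 0.8 × 36 / 20 = 1.44 dB.
Output = 13 − 1.44 = 11.56 dBV.

11.56 dBV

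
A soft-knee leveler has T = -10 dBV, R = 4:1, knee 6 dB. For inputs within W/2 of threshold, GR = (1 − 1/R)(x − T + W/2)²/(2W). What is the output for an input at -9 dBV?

-10 dBV

x − T + W/2 = -9 − (-10) + 3 = 4.
GR = (1 − 1/4) × 4² / 12 = 0.75 × 16 / 12 = 1 dB.
Output = -9 − 1 = -10 dBV.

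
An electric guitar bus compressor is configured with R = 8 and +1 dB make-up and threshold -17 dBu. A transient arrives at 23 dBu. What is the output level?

-11 dBu

Overshoot: 23 − (-17) = 40 dB.
At 8:1 the overshoot is divided by 8, leaving 5 dB above threshold.
That puts the output at -12 dBu; make-up adds 1 dB, giving -11 dBu.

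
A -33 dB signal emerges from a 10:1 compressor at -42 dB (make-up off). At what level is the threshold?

Input is 10 dB above T (since output overshoot × R = input overshoot: (-42 − T)·10 = -33 − T gives T = -43 dB).
Check: -43 + (-33 − (-43))/10 = -43 + 1 = -42 dB. ✓

-43 dB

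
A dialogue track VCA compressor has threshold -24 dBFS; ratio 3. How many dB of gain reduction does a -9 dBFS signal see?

10 dB

Overshoot = -9 − (-24) = 15 dB.
A 3:1 ratio leaves 5 dB of that excess.
Gain reduction = 15 − 5 = 10 dB.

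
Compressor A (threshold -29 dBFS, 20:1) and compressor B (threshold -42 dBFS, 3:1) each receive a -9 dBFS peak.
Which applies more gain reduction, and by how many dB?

A: overshoot 20 dB → output overshoot 1 dB → GR 19 dB.
B: overshoot 33 dB → output overshoot 11 dB → GR 22 dB.
B reduces 3 dB more.

B, by 3 dB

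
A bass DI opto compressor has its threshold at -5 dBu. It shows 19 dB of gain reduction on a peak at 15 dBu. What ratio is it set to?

Input overshoot = 15 − (-5) = 20 dB.
Output overshoot = 20 − 19 = 1 dB.
Ratio = input overshoot / output overshoot = 20 / 1 = 20.

20:1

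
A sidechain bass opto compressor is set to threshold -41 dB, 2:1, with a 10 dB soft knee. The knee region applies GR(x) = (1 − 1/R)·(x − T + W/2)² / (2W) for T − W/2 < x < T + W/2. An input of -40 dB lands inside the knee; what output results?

-40.9 dB

x − T + W/2 = -40 − (-41) + 5 = 6.
GR = (1 − 1/2) × 6² / 20 = 0.5 × 36 / 20 = 0.9 dB.
Output = -40 − 0.9 = -40.9 dB.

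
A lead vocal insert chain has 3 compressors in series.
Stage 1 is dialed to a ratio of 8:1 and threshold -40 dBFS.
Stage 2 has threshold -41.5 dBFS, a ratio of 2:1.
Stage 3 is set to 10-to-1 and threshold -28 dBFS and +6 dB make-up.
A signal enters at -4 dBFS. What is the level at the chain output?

-32.5 dBFS

Stage 1: 36 dB above -40 dBFS, reduced 8:1 to 4.5 dB above → -35.5 dBFS.
Stage 2: 6 dB above -41.5 dBFS, reduced 2:1 to 3 dB above → -38.5 dBFS.
Stage 3: -38.5 dBFS ≤ -28 dBFS, so stage 3 doesn't engage; make-up brings it to -32.5 dBFS.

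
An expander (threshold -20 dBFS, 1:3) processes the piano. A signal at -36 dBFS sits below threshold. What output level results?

-68 dBFS

The input is 16 dB below the -20 dBFS threshold.
A 1:3 expander multiplies undershoot by 3: 16 × 3 = 48 dB below threshold.
Output = -20 − 48 = -68 dBFS.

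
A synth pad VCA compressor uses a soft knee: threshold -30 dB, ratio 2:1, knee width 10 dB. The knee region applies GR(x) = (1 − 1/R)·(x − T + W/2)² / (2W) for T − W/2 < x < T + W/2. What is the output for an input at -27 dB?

x − T + W/2 = -27 − (-30) + 5 = 8.
GR = (1 − 1/2) × 8² / 20 = 0.5 × 64 / 20 = 1.6 dB.
Output = -27 − 1.6 = -28.6 dB.

-28.6 dB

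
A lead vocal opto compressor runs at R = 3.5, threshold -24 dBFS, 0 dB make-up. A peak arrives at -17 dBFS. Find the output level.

Overshoot: -17 − (-24) = 7 dB.
At 3.5:1 the overshoot is divided by 3.5, leaving 2 dB above threshold.
That puts the output at -22 dBFS.

-22 dBFS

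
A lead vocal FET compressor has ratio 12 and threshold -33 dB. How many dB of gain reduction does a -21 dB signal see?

The signal is 12 dB above threshold.
After 12:1 compression the overshoot becomes 12/12 = 1 dB.
GR = overshoot in − overshoot out = 12 − 1 = 11 dB.

11 dB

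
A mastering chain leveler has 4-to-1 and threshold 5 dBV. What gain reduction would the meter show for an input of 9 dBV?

3 dB

The signal is 4 dB above threshold.
After 4:1 compression the overshoot becomes 4/4 = 1 dB.
GR = overshoot in − overshoot out = 4 − 1 = 3 dB.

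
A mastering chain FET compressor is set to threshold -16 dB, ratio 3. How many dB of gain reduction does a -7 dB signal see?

The signal is 9 dB above threshold.
A 3:1 ratio leaves 3 dB of that excess.
So the signal is attenuated by 9 − 3 = 6 dB.

6 dB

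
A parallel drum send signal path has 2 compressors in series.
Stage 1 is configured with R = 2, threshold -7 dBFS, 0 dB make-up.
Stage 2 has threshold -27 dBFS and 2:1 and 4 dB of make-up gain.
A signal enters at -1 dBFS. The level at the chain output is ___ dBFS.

Stage 1: overshoot 6 dB → 6/2 = 3 dB → -4 dBFS.
Stage 2: 23 dB above -27 dBFS, reduced 2:1 to 11.5 dB above → -15.5 dBFS; +4 dB make-up → -11.5 dBFS.

-11.5 dBFS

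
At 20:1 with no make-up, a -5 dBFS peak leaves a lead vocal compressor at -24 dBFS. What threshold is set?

-25 dBFS

Let T be the threshold. Output overshoot = (input overshoot)/R, so -24 − T = (-5 − T)/20.
20·(-24 − T) = -5 − T → 19·T = -480 − (-5) = -475.
T = -475/19 = -25 dBFS.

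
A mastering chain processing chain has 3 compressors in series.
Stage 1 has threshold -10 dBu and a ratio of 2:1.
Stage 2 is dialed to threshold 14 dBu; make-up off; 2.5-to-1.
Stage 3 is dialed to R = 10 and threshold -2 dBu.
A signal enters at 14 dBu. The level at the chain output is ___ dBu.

-1.6 dBu

Stage 1: 24 dB above -10 dBu, reduced 2:1 to 12 dB above → 2 dBu.
Stage 2: 2 dBu ≤ 14 dBu, so stage 2 doesn't engage; output 2 dBu.
Stage 3: 2 dBu is 4 dB over -2 dBu; at 10:1 that becomes 0.4 dB over, giving -1.6 dBu.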